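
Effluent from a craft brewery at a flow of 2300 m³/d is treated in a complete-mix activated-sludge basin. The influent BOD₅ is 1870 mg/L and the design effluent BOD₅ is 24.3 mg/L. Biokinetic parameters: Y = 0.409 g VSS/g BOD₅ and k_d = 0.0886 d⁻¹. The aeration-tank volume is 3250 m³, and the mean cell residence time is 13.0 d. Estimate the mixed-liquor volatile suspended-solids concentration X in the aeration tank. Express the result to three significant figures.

X ≈ 3230 mg/L

Solving the biomass balance for X: X = Y Q (S₀−S) θ_c / [V (1+k_d θ_c)] = 0.409 × 2300 × (1870 − 24.3) × 13.0 / [3250 × (1 + 0.0886 × 13.0)] = 3228 mg/L.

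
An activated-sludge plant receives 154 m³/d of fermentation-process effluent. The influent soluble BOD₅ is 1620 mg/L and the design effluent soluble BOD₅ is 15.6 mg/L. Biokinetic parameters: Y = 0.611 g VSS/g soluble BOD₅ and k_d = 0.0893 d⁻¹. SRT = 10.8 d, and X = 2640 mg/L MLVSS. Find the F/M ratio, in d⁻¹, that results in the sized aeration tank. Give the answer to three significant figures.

Steady-state biomass mass balance: V·X·(1 + k_d·θ_c) = Y·Q·(S₀ − S)·θ_c, so V = 0.611 × 154 × (1620 − 15.6) × 10.8 / [2640 × (1 + 0.0893 × 10.8)] = 1.63×10^6 / 5186 = 314.4 m³.
F/M = applied load / biomass = Q·S₀/(V·X) = 154 × 1620 / (314.4 × 2640) = 0.3006 d⁻¹.

F/M ≈ 0.301 d⁻¹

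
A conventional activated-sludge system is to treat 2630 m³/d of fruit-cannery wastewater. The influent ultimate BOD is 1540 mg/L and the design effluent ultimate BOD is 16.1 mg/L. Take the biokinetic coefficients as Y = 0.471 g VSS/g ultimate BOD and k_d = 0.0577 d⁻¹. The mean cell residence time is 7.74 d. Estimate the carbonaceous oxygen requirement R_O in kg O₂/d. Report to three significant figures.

The observed yield is Y_obs = Y/(1 + k_d·θ_c) = 0.471 / (1 + 0.0577 × 7.74) = 0.471 / 1.447 = 0.3256 g VSS per g ultimate BOD removed.
Mass of ultimate BOD removed per day: Q(S₀ − S) = 2630 × 1524 g/m³ = 4008 kg/d.
Biomass synthesised: P_X = Y_obs × 4008 = 1305 kg VSS/d.
R_O = Q·(S₀ − S) − 1.42·P_X = 4008 − 1.42 × 1305 = 2155 kg O₂/d.

R_O ≈ 2150 kg O₂/d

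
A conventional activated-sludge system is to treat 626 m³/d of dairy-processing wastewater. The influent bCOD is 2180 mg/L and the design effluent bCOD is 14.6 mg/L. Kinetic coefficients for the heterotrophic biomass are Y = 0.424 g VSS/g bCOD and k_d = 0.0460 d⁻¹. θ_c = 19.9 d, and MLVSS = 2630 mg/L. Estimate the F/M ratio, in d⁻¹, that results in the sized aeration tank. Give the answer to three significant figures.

From the SRT design equation V = Y Q (S₀−S) θ_c / [X (1 + k_d θ_c)] = 0.424 × 626 × (2180 − 14.6) × 19.9 / [2630 × (1 + 0.0460 × 19.9)] = 1.14×10^7 / 5038 = 2270 m³.
F/M = applied load / biomass = Q·S₀/(V·X) = 626 × 2180 / (2270 × 2630) = 0.2285 d⁻¹.

F/M ≈ 0.229 d⁻¹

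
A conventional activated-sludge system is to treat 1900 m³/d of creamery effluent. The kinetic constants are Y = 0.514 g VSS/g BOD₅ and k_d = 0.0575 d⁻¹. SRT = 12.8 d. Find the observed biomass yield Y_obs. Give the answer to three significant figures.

Y_obs ≈ 0.296 g VSS/g BOD₅

The observed yield is Y_obs = Y/(1 + k_d·θ_c) = 0.514 / (1 + 0.0575 × 12.8) = 0.514 / 1.736 = 0.2961 g VSS per g BOD₅ removed.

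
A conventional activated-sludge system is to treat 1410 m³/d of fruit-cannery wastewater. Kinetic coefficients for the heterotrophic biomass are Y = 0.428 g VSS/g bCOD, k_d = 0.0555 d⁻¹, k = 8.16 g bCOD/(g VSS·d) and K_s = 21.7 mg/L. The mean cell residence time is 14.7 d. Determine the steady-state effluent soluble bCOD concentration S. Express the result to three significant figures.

For a completely mixed reactor with recycle the Lawrence–McCarty relation gives S = K_s·(1 + k_d·θ_c) / [θ_c·(Y·k − k_d) − 1] = 21.7 × (1 + 0.0555 × 14.7) / [14.7 × (0.428 × 8.16 − 0.0555) − 1] = 39.40 / 49.52 = 0.7957 mg/L.

S ≈ 0.796 mg/L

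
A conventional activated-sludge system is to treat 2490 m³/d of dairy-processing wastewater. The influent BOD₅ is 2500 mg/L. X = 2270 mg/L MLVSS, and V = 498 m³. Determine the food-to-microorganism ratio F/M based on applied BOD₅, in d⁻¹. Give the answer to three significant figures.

F/M = applied load / biomass = Q·S₀/(V·X) = 2490 × 2500 / (498.0 × 2270) = 5.507 d⁻¹.

F/M ≈ 5.51 d⁻¹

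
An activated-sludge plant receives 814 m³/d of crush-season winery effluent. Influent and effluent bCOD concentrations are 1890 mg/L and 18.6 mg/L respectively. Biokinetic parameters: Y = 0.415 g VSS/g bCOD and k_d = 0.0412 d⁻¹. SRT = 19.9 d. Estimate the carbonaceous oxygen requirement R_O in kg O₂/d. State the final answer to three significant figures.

Correct the yield for decay: Y_obs = Y/(1 + k_d θ_c) = 0.415 / (1 + 0.0412 × 19.9) = 0.415 / 1.820 = 0.2280.
Q·(S₀ − S) = 814 × (1890 − 18.6) × 10⁻³ = 1523 kg/d removed.
P_X = Y_obs·Q·(S₀ − S) = 0.2280 × 1523 = 347.4 kg VSS/d.
Carbonaceous O₂ demand = substrate oxidised − cell-mass equivalent = 1523 − 1.42 × 347.4 = 1030 kg O₂/d.

R_O ≈ 1030 kg O₂/d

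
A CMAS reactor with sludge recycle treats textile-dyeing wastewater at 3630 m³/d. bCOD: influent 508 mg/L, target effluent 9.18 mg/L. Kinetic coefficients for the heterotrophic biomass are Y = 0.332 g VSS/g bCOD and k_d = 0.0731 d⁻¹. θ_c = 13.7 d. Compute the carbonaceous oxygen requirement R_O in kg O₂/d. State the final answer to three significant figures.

Y_obs = Y / (1 + k_d θ_c) = 0.332 / (1 + 0.0731 × 13.7) = 0.332 / 2.001 = 0.1659.
Mass of bCOD removed per day: Q(S₀ − S) = 3630 × 498.8 g/m³ = 1811 kg/d.
Net sludge production P_X = 0.1659 × 1811 = 300.4 kg VSS/d.
R_O = Q·ΔS − 1.42 P_X = 1811 − 426.5 = 1384 kg O₂/d.

R_O ≈ 1380 kg O₂/d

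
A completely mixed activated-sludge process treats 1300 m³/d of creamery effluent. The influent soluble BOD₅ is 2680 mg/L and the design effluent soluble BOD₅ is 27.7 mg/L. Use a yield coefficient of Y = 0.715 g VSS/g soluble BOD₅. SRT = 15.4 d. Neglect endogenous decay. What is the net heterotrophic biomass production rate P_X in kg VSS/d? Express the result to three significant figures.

With endogenous decay neglected, the observed yield equals the true yield: Y_obs = Y = 0.715 g VSS/g soluble BOD₅.
Substrate removed = Q·(S₀ − S) = 1300 m³/d × (2680 − 27.7) g/m³ = 3.45×10^6 g/d = 3448 kg/d.
Biomass produced: P_X = Y_obs·Q·ΔS = 0.7150 × 3448 ≈ 2465 kg VSS/d.

P_X ≈ 2470 kg VSS/d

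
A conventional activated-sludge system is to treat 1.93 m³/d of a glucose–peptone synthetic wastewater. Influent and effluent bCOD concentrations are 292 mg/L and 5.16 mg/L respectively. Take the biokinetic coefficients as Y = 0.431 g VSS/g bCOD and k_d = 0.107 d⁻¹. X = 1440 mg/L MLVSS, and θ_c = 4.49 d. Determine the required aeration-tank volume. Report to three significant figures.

V ≈ 0.503 m³

From the SRT design equation V = Y Q (S₀−S) θ_c / [X (1 + k_d θ_c)] = 0.431 × 1.93 × (292 − 5.16) × 4.49 / [1440 × (1 + 0.107 × 4.49)] = 1.07×10^3 / 2132 = 0.5025 m³.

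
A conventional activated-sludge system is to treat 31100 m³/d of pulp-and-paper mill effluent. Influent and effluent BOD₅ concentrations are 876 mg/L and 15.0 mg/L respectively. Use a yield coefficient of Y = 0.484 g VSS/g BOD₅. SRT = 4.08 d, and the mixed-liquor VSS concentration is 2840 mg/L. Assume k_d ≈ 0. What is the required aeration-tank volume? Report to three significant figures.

V ≈ 18600 m³

With k_d = 0 the design equation reduces to V = Y Q (S₀−S) θ_c / X = 0.484 × 31100 × (876 − 15.0) × 4.08 / 2840 = 18619 m³.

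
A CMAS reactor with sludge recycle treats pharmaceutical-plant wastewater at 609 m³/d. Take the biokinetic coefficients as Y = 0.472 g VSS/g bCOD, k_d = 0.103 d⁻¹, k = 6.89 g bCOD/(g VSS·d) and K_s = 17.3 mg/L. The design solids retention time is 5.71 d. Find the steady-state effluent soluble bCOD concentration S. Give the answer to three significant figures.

From the Monod/SRT balance for a CMAS, S = K_s·(1+k_d θ_c)/[θ_c·(Y k − k_d) − 1] = 17.3 × (1 + 0.103 × 5.71) / [5.71 × (0.472 × 6.89 − 0.103) − 1] = 27.47 / 16.98 = 1.618 mg/L.

S ≈ 1.62 mg/L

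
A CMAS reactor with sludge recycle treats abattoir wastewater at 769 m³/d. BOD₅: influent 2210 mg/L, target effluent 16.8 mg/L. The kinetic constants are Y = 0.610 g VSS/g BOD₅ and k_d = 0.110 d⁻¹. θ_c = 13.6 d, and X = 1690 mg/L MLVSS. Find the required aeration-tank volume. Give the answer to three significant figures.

Steady-state biomass mass balance: V·X·(1 + k_d·θ_c) = Y·Q·(S₀ − S)·θ_c, so V = 0.610 × 769 × (2210 − 16.8) × 13.6 / [1690 × (1 + 0.110 × 13.6)] = 1.4×10^7 / 4218 = 3317 m³.

V ≈ 3320 m³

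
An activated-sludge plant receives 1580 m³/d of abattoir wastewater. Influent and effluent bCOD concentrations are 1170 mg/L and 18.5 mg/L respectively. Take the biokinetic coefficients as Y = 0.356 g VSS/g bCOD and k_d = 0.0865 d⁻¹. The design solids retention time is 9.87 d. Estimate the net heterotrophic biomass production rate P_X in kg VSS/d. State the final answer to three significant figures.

Observed yield with endogenous decay: Y_obs = Y / (1 + k_d·θ_c) = 0.356 / (1 + 0.0865 × 9.87) = 0.356 / 1.854 = 0.1920 g VSS/g bCOD.
Q·(S₀ − S) = 1580 × (1170 − 18.5) × 10⁻³ = 1819 kg/d removed.
P_X = Y_obs · Q(S₀ − S) = 0.1920 × 1819 = 349.4 kg VSS/d.

P_X ≈ 349 kg VSS/d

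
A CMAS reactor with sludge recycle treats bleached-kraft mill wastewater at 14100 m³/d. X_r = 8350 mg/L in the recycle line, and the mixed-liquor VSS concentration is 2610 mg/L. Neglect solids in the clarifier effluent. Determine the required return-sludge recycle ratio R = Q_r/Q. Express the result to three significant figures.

R ≈ 0.455

Solids balance on the clarifier gives (1+R)X = R·X_r, so R = X/(X_r − X) = 2610 / (8350 − 2610) = 0.4547.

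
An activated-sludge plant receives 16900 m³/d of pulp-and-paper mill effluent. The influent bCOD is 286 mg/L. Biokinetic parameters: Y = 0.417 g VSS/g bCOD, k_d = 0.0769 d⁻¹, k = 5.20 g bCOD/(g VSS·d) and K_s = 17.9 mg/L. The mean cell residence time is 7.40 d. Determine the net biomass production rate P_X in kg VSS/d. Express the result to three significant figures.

For a completely mixed reactor with recycle the Lawrence–McCarty relation gives S = K_s·(1 + k_d·θ_c) / [θ_c·(Y·k − k_d) − 1] = 17.9 × (1 + 0.0769 × 7.40) / [7.40 × (0.417 × 5.20 − 0.0769) − 1] = 28.09 / 14.48 = 1.940 mg/L.
Correct the yield for decay: Y_obs = Y/(1 + k_d θ_c) = 0.417 / (1 + 0.0769 × 7.40) = 0.417 / 1.569 = 0.2658.
Substrate removed = Q·(S₀ − S) = 16900 m³/d × (286 − 1.94) g/m³ = 4.8×10^6 g/d = 4801 kg/d.
Biomass produced: P_X = Y_obs·Q·ΔS = 0.2658 × 4801 ≈ 1276 kg VSS/d.

P_X ≈ 1280 kg VSS/d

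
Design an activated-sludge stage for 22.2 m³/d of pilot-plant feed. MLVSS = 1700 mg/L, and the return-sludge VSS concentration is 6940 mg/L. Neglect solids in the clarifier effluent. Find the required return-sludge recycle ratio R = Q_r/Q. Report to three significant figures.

R ≈ 0.324

Solids balance on the clarifier gives (1+R)X = R·X_r, so R = X/(X_r − X) = 1700 / (6940 − 1700) = 0.3244.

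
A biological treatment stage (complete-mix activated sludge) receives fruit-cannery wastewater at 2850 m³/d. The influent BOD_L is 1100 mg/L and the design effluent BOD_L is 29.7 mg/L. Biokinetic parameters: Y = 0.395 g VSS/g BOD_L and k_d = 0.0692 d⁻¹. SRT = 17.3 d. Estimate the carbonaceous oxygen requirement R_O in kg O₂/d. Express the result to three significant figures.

The observed yield is Y_obs = Y/(1 + k_d·θ_c) = 0.395 / (1 + 0.0692 × 17.3) = 0.395 / 2.197 = 0.1798 g VSS per g BOD_L removed.
Substrate removed = Q·(S₀ − S) = 2850 m³/d × (1100 − 29.7) g/m³ = 3.05×10^6 g/d = 3050 kg/d.
Biomass synthesised: P_X = Y_obs × 3050 = 548.4 kg VSS/d.
R_O = Q·ΔS − 1.42 P_X = 3050 − 778.7 = 2272 kg O₂/d.

R_O ≈ 2270 kg O₂/d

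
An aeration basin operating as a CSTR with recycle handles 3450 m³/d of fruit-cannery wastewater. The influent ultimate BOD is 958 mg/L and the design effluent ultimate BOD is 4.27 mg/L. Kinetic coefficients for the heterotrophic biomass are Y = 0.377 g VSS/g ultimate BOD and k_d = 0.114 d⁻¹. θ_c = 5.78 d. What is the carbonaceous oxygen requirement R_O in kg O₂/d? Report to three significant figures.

R_O ≈ 2230 kg O₂/d

Correct the yield for decay: Y_obs = Y/(1 + k_d θ_c) = 0.377 / (1 + 0.114 × 5.78) = 0.377 / 1.659 = 0.2273.
Substrate removed = Q·(S₀ − S) = 3450 m³/d × (958 − 4.27) g/m³ = 3.29×10^6 g/d = 3290 kg/d.
Net sludge production P_X = 0.2273 × 3290 = 747.8 kg VSS/d.
R_O = Q·(S₀ − S) − 1.42·P_X = 3290 − 1.42 × 747.8 = 2229 kg O₂/d.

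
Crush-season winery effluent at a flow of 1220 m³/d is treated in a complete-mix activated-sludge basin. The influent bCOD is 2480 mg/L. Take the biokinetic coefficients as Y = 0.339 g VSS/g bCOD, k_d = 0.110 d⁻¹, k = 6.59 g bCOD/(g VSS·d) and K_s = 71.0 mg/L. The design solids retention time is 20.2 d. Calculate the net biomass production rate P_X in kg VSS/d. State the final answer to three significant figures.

Effluent substrate depends only on kinetics and SRT: S = K_s(1 + k_d θ_c) / [θ_c(Yk − k_d) − 1] = 71.0 × (1 + 0.110 × 20.2) / [20.2 × (0.339 × 6.59 − 0.110) − 1] = 228.8 / 41.91 = 5.459 mg/L.
Observed yield with endogenous decay: Y_obs = Y / (1 + k_d·θ_c) = 0.339 / (1 + 0.110 × 20.2) = 0.339 / 3.222 = 0.1052 g VSS/g bCOD.
Q·(S₀ − S) = 1220 × (2480 − 5.46) × 10⁻³ = 3019 kg/d removed.
P_X = Y_obs · Q(S₀ − S) = 0.1052 × 3019 = 317.6 kg VSS/d.

P_X ≈ 318 kg VSS/d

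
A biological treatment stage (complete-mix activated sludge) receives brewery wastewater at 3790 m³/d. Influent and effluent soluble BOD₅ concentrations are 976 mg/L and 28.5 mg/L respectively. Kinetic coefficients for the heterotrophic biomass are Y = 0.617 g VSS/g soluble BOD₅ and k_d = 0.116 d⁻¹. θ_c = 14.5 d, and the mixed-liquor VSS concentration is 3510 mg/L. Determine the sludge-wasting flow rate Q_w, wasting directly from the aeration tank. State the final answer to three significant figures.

Steady-state biomass mass balance: V·X·(1 + k_d·θ_c) = Y·Q·(S₀ − S)·θ_c, so V = 0.617 × 3790 × (976 − 28.5) × 14.5 / [3510 × (1 + 0.116 × 14.5)] = 3.21×10^7 / 9414 = 3413 m³.
Wasting from the aeration tank: Q_w = V / θ_c = 3413 / 14.5 = 235.4 m³/d.

Q_w ≈ 235 m³/d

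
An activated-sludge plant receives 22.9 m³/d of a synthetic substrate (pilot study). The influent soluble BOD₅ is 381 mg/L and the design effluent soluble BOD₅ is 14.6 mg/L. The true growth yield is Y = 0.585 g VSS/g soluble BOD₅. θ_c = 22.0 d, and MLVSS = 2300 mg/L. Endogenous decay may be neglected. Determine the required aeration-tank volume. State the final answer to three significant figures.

V·X = Y·Q·ΔS·θ_c gives V = 0.585 × 22.9 × (381 − 14.6) × 22.0 / 2300 = 46.95 m³.

V ≈ 47.0 m³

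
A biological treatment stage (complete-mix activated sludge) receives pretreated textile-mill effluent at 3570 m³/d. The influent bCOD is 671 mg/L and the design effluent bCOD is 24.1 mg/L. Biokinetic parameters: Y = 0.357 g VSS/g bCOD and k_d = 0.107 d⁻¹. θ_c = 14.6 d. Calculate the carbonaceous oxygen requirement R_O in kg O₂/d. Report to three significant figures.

R_O ≈ 1850 kg O₂/d

The observed yield is Y_obs = Y/(1 + k_d·θ_c) = 0.357 / (1 + 0.107 × 14.6) = 0.357 / 2.562 = 0.1393 g VSS per g bCOD removed.
Q·(S₀ − S) = 3570 × (671 − 24.1) × 10⁻³ = 2309 kg/d removed.
P_X = Y_obs·Q·(S₀ − S) = 0.1393 × 2309 = 321.8 kg VSS/d.
R_O = Q·ΔS − 1.42 P_X = 2309 − 456.9 = 1853 kg O₂/d.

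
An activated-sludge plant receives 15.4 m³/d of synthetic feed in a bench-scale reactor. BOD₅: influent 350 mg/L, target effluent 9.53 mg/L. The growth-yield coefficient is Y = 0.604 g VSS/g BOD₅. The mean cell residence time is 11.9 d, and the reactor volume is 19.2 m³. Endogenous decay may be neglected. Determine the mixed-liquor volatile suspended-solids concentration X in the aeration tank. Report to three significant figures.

From V·X = Y·Q·(S₀ − S)·θ_c (decay neglected): X = 0.604 × 15.4 × (350 − 9.53) × 11.9 / 19.2 = 1963 mg/L.

X ≈ 1960 mg/L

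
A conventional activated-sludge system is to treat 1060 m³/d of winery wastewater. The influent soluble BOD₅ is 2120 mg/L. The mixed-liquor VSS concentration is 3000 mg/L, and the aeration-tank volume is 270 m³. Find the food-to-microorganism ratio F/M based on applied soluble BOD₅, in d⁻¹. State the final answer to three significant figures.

F/M ≈ 2.77 d⁻¹

F/M = Q·S₀ / (V·X) = 1060 × 2120 / (270.0 × 3000) = 2.774 g soluble BOD₅·(g VSS·d)⁻¹.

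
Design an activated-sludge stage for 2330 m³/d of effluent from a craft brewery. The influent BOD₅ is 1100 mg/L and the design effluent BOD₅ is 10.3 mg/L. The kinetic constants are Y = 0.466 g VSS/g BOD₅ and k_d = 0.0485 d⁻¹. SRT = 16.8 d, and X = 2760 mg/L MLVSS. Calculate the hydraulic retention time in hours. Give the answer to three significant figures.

τ ≈ 40.9 h

Steady-state biomass mass balance: V·X·(1 + k_d·θ_c) = Y·Q·(S₀ − S)·θ_c, so V = 0.466 × 2330 × (1100 − 10.3) × 16.8 / [2760 × (1 + 0.0485 × 16.8)] = 1.99×10^7 / 5009 = 3968 m³.
Hydraulic retention time τ = V/Q = 3968 / 2330 = 1.703 d = 40.88 h.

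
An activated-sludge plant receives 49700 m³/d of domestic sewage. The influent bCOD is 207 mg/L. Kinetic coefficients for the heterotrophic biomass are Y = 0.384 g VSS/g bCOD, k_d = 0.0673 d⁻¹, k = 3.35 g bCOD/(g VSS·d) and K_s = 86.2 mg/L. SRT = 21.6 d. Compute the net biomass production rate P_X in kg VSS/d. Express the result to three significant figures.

Effluent substrate depends only on kinetics and SRT: S = K_s(1 + k_d θ_c) / [θ_c(Yk − k_d) − 1] = 86.2 × (1 + 0.0673 × 21.6) / [21.6 × (0.384 × 3.35 − 0.0673) − 1] = 211.5 / 25.33 = 8.349 mg/L.
Correct the yield for decay: Y_obs = Y/(1 + k_d θ_c) = 0.384 / (1 + 0.0673 × 21.6) = 0.384 / 2.454 = 0.1565.
Mass of bCOD removed per day: Q(S₀ − S) = 49700 × 198.7 g/m³ = 9873 kg/d.
Biomass produced: P_X = Y_obs·Q·ΔS = 0.1565 × 9873 ≈ 1545 kg VSS/d.

P_X ≈ 1550 kg VSS/d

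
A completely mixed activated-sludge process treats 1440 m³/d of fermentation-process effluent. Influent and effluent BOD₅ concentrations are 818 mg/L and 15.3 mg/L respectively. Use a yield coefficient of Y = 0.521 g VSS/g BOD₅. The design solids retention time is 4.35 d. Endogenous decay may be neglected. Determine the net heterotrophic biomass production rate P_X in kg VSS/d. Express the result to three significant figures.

Since k_d ≈ 0, Y_obs = Y = 0.521 g VSS/g BOD₅.
Mass of BOD₅ removed per day: Q(S₀ − S) = 1440 × 802.7 g/m³ = 1156 kg/d.
Net biomass production P_X = Y_obs × Q·(S₀ − S) = 0.5210 × 1156 = 602.2 kg VSS/d.

P_X ≈ 602 kg VSS/d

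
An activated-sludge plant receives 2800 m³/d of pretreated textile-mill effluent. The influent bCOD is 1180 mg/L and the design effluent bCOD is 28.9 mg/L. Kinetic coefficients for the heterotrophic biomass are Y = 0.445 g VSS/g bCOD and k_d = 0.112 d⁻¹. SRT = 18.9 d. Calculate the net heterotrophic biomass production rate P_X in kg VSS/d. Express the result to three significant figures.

Y_obs = Y / (1 + k_d θ_c) = 0.445 / (1 + 0.112 × 18.9) = 0.445 / 3.117 = 0.1428.
Mass of bCOD removed per day: Q(S₀ − S) = 2800 × 1151 g/m³ = 3223 kg/d.
So the net sludge growth is P_X = 0.1428 × 3223 = 460.2 kg VSS/d.

P_X ≈ 460 kg VSS/d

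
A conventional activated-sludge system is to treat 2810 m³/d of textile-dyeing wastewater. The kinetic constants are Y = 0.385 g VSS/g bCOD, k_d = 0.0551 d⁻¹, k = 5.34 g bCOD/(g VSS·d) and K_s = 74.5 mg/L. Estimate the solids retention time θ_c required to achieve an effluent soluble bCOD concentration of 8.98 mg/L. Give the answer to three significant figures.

θ_c ≈ 6.02 d

From 1/θ_c = Y·k·S/(K_s + S) − k_d: Y·k·S/(K_s+S) = 0.385 × 5.34 × 8.98 / (74.5 + 8.98) = 0.2212 d⁻¹.
Then 1/θ_c = μ − k_d = 0.2212 − 0.0551 = 0.1661 d⁻¹, giving θ_c = 6.022 d.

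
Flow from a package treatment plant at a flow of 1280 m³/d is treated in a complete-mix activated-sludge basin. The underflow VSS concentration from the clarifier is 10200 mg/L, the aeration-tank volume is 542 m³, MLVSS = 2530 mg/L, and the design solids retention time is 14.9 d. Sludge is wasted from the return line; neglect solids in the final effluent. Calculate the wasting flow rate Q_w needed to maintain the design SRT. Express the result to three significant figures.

Q_w = (V·X)/(θ_c X_r) = 542.0 × 2530 / (14.9 × 10200) = 9.023 m³/d.

Q_w ≈ 9.02 m³/d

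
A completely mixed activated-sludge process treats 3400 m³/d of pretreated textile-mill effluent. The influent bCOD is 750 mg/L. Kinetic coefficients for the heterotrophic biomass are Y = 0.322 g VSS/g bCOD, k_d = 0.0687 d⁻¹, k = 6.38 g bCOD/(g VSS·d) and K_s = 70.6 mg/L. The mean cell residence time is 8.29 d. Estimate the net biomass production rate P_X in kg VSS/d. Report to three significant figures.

P_X ≈ 518 kg VSS/d

Effluent substrate depends only on kinetics and SRT: S = K_s(1 + k_d θ_c) / [θ_c(Yk − k_d) − 1] = 70.6 × (1 + 0.0687 × 8.29) / [8.29 × (0.322 × 6.38 − 0.0687) − 1] = 110.8 / 15.46 = 7.167 mg/L.
Correct the yield for decay: Y_obs = Y/(1 + k_d θ_c) = 0.322 / (1 + 0.0687 × 8.29) = 0.322 / 1.570 = 0.2052.
Substrate removed = Q·(S₀ − S) = 3400 m³/d × (750 − 7.17) g/m³ = 2.53×10^6 g/d = 2526 kg/d.
Net biomass production P_X = Y_obs × Q·(S₀ − S) = 0.2052 × 2526 = 518.2 kg VSS/d.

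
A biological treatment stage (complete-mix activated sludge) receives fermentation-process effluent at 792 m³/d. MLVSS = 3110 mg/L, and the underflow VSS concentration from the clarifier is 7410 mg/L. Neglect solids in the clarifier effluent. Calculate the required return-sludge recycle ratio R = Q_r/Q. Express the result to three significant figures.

R = Q_r/Q = X/(X_r − X) = 3110 / (7410 − 3110) = 0.7233.

R ≈ 0.723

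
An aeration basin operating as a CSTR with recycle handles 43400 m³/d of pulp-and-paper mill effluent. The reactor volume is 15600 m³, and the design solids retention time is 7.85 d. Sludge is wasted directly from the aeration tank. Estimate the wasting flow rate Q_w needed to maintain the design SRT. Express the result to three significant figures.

Q_w ≈ 1990 m³/d

Wasting from the aeration tank: Q_w = V / θ_c = 15600 / 7.85 = 1987 m³/d.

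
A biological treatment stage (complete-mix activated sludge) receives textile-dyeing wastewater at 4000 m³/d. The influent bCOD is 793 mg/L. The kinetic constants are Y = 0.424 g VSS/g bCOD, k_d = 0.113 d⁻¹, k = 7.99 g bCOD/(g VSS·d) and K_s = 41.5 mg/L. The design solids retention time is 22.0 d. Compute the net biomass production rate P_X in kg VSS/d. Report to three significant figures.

P_X ≈ 385 kg VSS/d

From the Monod/SRT balance for a CMAS, S = K_s·(1+k_d θ_c)/[θ_c·(Y k − k_d) − 1] = 41.5 × (1 + 0.113 × 22.0) / [22.0 × (0.424 × 7.99 − 0.113) − 1] = 144.7 / 71.04 = 2.036 mg/L.
The observed yield is Y_obs = Y/(1 + k_d·θ_c) = 0.424 / (1 + 0.113 × 22.0) = 0.424 / 3.486 = 0.1216 g VSS per g bCOD removed.
Substrate removed = Q·(S₀ − S) = 4000 m³/d × (793 − 2.04) g/m³ = 3.16×10^6 g/d = 3164 kg/d.
Net biomass production P_X = Y_obs × Q·(S₀ − S) = 0.1216 × 3164 = 384.8 kg VSS/d.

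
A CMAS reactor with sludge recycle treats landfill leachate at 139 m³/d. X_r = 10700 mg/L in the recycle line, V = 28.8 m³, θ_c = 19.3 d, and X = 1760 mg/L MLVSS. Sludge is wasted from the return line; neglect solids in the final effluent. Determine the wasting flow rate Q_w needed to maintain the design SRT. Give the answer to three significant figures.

Q_w ≈ 0.245 m³/d

Q_w = (V·X)/(θ_c X_r) = 28.80 × 1760 / (19.3 × 10700) = 0.2455 m³/d.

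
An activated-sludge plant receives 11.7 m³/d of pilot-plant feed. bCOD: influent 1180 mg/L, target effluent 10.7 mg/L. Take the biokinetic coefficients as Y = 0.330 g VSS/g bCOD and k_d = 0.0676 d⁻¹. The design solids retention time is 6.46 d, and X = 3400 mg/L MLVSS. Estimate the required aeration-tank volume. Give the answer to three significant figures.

V ≈ 5.97 m³

Steady-state biomass mass balance: V·X·(1 + k_d·θ_c) = Y·Q·(S₀ − S)·θ_c, so V = 0.330 × 11.7 × (1180 − 10.7) × 6.46 / [3400 × (1 + 0.0676 × 6.46)] = 2.92×10^4 / 4885 = 5.971 m³.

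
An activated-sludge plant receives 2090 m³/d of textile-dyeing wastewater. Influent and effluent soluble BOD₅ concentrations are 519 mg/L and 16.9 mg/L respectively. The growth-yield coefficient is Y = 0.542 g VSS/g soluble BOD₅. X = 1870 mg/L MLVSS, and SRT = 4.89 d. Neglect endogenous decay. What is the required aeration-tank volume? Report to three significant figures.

Biomass mass balance (decay neglected): V·X = Y·Q·(S₀ − S)·θ_c, so V = 0.542 × 2090 × (519 − 16.9) × 4.89 / 1870 = 1487 m³.

V ≈ 1490 m³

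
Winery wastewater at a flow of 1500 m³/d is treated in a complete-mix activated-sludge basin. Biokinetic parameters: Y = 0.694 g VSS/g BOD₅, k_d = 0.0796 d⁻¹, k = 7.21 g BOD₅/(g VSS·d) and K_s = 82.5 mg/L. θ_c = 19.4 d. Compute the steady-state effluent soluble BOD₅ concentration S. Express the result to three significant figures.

Effluent substrate depends only on kinetics and SRT: S = K_s(1 + k_d θ_c) / [θ_c(Yk − k_d) − 1] = 82.5 × (1 + 0.0796 × 19.4) / [19.4 × (0.694 × 7.21 − 0.0796) − 1] = 209.9 / 94.53 = 2.220 mg/L.

S ≈ 2.22 mg/L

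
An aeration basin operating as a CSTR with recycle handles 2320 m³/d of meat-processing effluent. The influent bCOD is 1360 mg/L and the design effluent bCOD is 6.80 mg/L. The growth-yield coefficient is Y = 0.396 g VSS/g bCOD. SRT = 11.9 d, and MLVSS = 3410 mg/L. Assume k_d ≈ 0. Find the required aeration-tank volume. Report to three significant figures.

V·X = Y·Q·ΔS·θ_c gives V = 0.396 × 2320 × (1360 − 6.80) × 11.9 / 3410 = 4338 m³.

V ≈ 4340 m³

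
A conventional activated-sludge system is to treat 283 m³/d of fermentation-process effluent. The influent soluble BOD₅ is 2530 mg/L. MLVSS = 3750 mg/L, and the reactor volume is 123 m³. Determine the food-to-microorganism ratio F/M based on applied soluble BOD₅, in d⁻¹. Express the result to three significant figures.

F/M ≈ 1.55 d⁻¹

F/M = applied load / biomass = Q·S₀/(V·X) = 283 × 2530 / (123.0 × 3750) = 1.552 d⁻¹.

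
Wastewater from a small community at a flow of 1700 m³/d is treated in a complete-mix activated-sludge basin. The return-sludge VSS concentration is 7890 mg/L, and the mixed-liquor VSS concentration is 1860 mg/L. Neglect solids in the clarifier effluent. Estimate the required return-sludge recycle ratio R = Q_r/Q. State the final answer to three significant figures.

R ≈ 0.308

Mass balance around the secondary clarifier (neglecting effluent solids): R = X / (X_r − X) = 1860 / (7890 − 1860) = 0.3085.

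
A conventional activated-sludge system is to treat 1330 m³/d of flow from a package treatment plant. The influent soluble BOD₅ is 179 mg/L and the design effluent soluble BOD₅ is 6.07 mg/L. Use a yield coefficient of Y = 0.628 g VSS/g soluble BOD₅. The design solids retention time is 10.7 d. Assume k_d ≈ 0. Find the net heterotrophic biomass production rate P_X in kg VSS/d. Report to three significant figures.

P_X ≈ 144 kg VSS/d

No decay correction is needed, so Y_obs = Y = 0.628.
Substrate removed = Q·(S₀ − S) = 1330 m³/d × (179 − 6.07) g/m³ = 2.3×10^5 g/d = 230.0 kg/d.
P_X = Y_obs · Q(S₀ − S) = 0.6280 × 230.0 = 144.4 kg VSS/d.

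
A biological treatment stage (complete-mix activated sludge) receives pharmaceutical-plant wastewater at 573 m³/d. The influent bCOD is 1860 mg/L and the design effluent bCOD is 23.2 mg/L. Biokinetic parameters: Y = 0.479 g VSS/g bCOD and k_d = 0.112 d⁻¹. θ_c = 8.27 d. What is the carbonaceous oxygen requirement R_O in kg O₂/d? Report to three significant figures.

R_O ≈ 681 kg O₂/d

The observed yield is Y_obs = Y/(1 + k_d·θ_c) = 0.479 / (1 + 0.112 × 8.27) = 0.479 / 1.926 = 0.2487 g VSS per g bCOD removed.
Substrate removed = Q·(S₀ − S) = 573 m³/d × (1860 − 23.2) g/m³ = 1.05×10^6 g/d = 1052 kg/d.
P_X = Y_obs·Q·(S₀ − S) = 0.2487 × 1052 = 261.7 kg VSS/d.
R_O = Q·ΔS − 1.42 P_X = 1052 − 371.6 = 680.8 kg O₂/d.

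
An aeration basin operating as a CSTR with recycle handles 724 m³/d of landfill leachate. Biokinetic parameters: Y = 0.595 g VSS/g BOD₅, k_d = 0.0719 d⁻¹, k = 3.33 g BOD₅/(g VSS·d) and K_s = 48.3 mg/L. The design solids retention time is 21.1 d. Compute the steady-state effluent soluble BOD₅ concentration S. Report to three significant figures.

For a completely mixed reactor with recycle the Lawrence–McCarty relation gives S = K_s·(1 + k_d·θ_c) / [θ_c·(Y·k − k_d) − 1] = 48.3 × (1 + 0.0719 × 21.1) / [21.1 × (0.595 × 3.33 − 0.0719) − 1] = 121.6 / 39.29 = 3.094 mg/L.

S ≈ 3.09 mg/L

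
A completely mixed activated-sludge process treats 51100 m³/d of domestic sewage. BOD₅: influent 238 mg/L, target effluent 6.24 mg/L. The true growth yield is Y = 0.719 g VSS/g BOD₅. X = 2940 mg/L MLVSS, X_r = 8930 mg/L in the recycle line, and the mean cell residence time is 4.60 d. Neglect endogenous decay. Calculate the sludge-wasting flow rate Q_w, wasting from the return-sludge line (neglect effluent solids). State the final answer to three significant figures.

With k_d = 0 the design equation reduces to V = Y Q (S₀−S) θ_c / X = 0.719 × 51100 × (238 − 6.24) × 4.60 / 2940 = 13323 m³.
θ_c = V·X/(Q_w·X_r) when wasting from the recycle, so Q_w = V·X/(θ_c·X_r) = 13323 × 2940 / (4.60 × 8930) = 953.5 m³/d.

Q_w ≈ 954 m³/d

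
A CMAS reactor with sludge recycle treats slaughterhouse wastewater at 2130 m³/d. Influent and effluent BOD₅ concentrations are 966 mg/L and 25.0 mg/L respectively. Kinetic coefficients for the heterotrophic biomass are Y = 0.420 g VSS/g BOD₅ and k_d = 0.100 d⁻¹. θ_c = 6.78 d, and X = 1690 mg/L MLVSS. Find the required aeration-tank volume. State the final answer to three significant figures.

V ≈ 2010 m³

Steady-state biomass mass balance: V·X·(1 + k_d·θ_c) = Y·Q·(S₀ − S)·θ_c, so V = 0.420 × 2130 × (966 − 25.0) × 6.78 / [1690 × (1 + 0.100 × 6.78)] = 5.71×10^6 / 2836 = 2013 m³.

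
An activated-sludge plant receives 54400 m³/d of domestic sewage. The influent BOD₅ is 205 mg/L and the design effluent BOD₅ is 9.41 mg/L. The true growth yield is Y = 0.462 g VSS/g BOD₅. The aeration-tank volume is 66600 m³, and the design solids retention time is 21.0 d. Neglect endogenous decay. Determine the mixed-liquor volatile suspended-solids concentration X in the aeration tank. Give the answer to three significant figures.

From V·X = Y·Q·(S₀ − S)·θ_c (decay neglected): X = 0.462 × 54400 × (205 − 9.41) × 21.0 / 66600 = 1550 mg/L.

X ≈ 1550 mg/L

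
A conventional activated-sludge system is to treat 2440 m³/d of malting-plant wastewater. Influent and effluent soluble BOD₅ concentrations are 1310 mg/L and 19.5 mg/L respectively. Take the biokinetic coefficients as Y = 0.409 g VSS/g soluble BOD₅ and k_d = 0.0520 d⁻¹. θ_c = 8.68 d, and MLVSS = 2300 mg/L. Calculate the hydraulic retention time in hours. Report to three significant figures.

τ ≈ 32.9 h

From the SRT design equation V = Y Q (S₀−S) θ_c / [X (1 + k_d θ_c)] = 0.409 × 2440 × (1310 − 19.5) × 8.68 / [2300 × (1 + 0.0520 × 8.68)] = 1.12×10^7 / 3338 = 3349 m³.
HRT = V/Q = 3349 m³ / 2440 m³·d⁻¹ = 1.372 d × 24 = 32.94 h.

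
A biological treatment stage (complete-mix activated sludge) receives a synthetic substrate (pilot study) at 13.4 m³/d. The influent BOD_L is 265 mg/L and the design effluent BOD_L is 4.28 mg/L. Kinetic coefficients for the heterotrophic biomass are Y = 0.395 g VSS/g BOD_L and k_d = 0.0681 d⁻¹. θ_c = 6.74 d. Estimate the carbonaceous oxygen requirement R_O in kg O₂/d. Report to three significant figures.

Observed yield with endogenous decay: Y_obs = Y / (1 + k_d·θ_c) = 0.395 / (1 + 0.0681 × 6.74) = 0.395 / 1.459 = 0.2707 g VSS/g BOD_L.
Mass of BOD_L removed per day: Q(S₀ − S) = 13.4 × 260.7 g/m³ = 3.494 kg/d.
Net sludge production P_X = 0.2707 × 3.494 = 0.9459 kg VSS/d.
R_O = Q·(S₀ − S) − 1.42·P_X = 3.494 − 1.42 × 0.9459 = 2.151 kg O₂/d.

R_O ≈ 2.15 kg O₂/d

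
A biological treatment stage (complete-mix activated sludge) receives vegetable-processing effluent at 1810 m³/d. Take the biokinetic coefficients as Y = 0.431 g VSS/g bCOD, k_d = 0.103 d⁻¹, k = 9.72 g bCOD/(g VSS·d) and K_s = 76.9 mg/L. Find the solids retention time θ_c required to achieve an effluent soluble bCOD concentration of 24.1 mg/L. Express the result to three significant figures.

θ_c ≈ 1.12 d

From 1/θ_c = Y·k·S/(K_s + S) − k_d: Y·k·S/(K_s+S) = 0.431 × 9.72 × 24.1 / (76.9 + 24.1) = 0.9996 d⁻¹.
Then 1/θ_c = μ − k_d = 0.9996 − 0.103 = 0.8966 d⁻¹, giving θ_c = 1.115 d.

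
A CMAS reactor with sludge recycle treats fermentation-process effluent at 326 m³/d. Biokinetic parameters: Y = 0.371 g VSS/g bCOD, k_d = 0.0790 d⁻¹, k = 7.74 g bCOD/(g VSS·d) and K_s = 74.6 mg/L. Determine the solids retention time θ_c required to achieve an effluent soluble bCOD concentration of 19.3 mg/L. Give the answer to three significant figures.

θ_c ≈ 1.96 d

Specific growth rate at S = 19.3 mg/L: μ = YkS/(K_s+S) = 0.371·7.74·19.3/(74.6+19.3) = 0.5902 d⁻¹.
Then 1/θ_c = μ − k_d = 0.5902 − 0.0790 = 0.5112 d⁻¹, giving θ_c = 1.956 d.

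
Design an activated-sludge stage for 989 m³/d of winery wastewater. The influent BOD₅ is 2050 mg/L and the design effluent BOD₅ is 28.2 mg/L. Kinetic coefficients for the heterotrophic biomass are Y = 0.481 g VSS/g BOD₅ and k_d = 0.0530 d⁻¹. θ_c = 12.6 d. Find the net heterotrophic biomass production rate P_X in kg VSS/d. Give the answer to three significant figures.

P_X ≈ 577 kg VSS/d

Y_obs = Y / (1 + k_d θ_c) = 0.481 / (1 + 0.0530 × 12.6) = 0.481 / 1.668 = 0.2884.
Mass of BOD₅ removed per day: Q(S₀ − S) = 989 × 2022 g/m³ = 2000 kg/d.
Biomass produced: P_X = Y_obs·Q·ΔS = 0.2884 × 2000 ≈ 576.7 kg VSS/d.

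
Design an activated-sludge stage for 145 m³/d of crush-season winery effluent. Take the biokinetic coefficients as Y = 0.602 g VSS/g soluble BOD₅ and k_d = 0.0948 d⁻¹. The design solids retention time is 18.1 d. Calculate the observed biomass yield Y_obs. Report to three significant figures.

Y_obs ≈ 0.222 g VSS/g soluble BOD₅

The observed yield is Y_obs = Y/(1 + k_d·θ_c) = 0.602 / (1 + 0.0948 × 18.1) = 0.602 / 2.716 = 0.2217 g VSS per g soluble BOD₅ removed.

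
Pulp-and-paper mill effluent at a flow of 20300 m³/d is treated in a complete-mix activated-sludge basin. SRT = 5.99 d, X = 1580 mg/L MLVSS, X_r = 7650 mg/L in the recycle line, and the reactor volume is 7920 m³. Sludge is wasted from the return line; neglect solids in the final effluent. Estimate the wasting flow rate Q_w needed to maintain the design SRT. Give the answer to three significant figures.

Q_w ≈ 273 m³/d

θ_c = V·X/(Q_w·X_r) when wasting from the recycle, so Q_w = V·X/(θ_c·X_r) = 7920 × 1580 / (5.99 × 7650) = 273.1 m³/d.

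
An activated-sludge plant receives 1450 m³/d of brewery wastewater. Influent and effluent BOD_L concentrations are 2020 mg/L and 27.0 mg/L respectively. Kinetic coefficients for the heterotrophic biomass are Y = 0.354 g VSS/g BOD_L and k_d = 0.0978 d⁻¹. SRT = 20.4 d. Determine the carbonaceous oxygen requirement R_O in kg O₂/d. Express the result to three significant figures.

R_O ≈ 2400 kg O₂/d

Observed yield with endogenous decay: Y_obs = Y / (1 + k_d·θ_c) = 0.354 / (1 + 0.0978 × 20.4) = 0.354 / 2.995 = 0.1182 g VSS/g BOD_L.
Mass of BOD_L removed per day: Q(S₀ − S) = 1450 × 1993 g/m³ = 2890 kg/d.
Biomass synthesised: P_X = Y_obs × 2890 = 341.6 kg VSS/d.
R_O = Q·(S₀ − S) − 1.42·P_X = 2890 − 1.42 × 341.6 = 2405 kg O₂/d.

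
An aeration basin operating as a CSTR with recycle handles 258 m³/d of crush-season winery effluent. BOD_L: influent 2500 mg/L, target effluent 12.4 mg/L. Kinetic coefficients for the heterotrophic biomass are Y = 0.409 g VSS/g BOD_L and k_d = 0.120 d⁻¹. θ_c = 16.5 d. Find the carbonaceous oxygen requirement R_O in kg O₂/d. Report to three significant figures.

R_O ≈ 517 kg O₂/d

Y_obs = Y / (1 + k_d θ_c) = 0.409 / (1 + 0.120 × 16.5) = 0.409 / 2.980 = 0.1372.
Mass of BOD_L removed per day: Q(S₀ − S) = 258 × 2488 g/m³ = 641.8 kg/d.
Biomass synthesised: P_X = Y_obs × 641.8 = 88.09 kg VSS/d.
R_O = Q·ΔS − 1.42 P_X = 641.8 − 125.1 = 516.7 kg O₂/d.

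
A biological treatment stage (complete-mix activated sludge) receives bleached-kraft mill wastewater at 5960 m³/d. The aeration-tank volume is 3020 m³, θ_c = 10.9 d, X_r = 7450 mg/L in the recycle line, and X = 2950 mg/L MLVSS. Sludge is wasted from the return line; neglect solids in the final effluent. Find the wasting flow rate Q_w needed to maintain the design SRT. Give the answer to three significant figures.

Q_w ≈ 110 m³/d

θ_c = V·X/(Q_w·X_r) when wasting from the recycle, so Q_w = V·X/(θ_c·X_r) = 3020 × 2950 / (10.9 × 7450) = 109.7 m³/d.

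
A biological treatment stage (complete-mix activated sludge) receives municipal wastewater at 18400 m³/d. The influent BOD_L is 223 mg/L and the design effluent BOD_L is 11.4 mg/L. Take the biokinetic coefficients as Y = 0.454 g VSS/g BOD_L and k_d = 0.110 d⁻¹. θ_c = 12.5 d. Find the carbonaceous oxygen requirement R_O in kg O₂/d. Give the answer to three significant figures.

Correct the yield for decay: Y_obs = Y/(1 + k_d θ_c) = 0.454 / (1 + 0.110 × 12.5) = 0.454 / 2.375 = 0.1912.
ΔS = 223 − 11.4 = 211.6 mg/L, so the substrate removal rate is 18400 × 211.6/1000 = 3893 kg BOD_L/d.
Net sludge production P_X = 0.1912 × 3893 = 744.3 kg VSS/d.
R_O = Q·(S₀ − S) − 1.42·P_X = 3893 − 1.42 × 744.3 = 2837 kg O₂/d.

R_O ≈ 2840 kg O₂/d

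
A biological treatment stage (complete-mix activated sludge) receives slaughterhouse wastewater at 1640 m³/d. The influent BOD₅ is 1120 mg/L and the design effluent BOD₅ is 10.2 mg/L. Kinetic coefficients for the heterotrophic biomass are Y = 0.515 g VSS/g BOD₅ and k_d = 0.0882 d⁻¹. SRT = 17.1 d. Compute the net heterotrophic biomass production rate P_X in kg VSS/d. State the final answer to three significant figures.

Observed yield with endogenous decay: Y_obs = Y / (1 + k_d·θ_c) = 0.515 / (1 + 0.0882 × 17.1) = 0.515 / 2.508 = 0.2053 g VSS/g BOD₅.
Mass of BOD₅ removed per day: Q(S₀ − S) = 1640 × 1110 g/m³ = 1820 kg/d.
So the net sludge growth is P_X = 0.2053 × 1820 = 373.7 kg VSS/d.

P_X ≈ 374 kg VSS/d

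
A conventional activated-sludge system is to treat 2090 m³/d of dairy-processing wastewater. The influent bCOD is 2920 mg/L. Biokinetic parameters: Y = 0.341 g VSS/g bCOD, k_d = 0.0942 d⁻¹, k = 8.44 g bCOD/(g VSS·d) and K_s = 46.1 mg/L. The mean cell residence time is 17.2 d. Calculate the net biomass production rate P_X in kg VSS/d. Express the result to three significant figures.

From the Monod/SRT balance for a CMAS, S = K_s·(1+k_d θ_c)/[θ_c·(Y k − k_d) − 1] = 46.1 × (1 + 0.0942 × 17.2) / [17.2 × (0.341 × 8.44 − 0.0942) − 1] = 120.8 / 46.88 = 2.577 mg/L.
Observed yield with endogenous decay: Y_obs = Y / (1 + k_d·θ_c) = 0.341 / (1 + 0.0942 × 17.2) = 0.341 / 2.620 = 0.1301 g VSS/g bCOD.
ΔS = 2920 − 2.58 = 2917 mg/L, so the substrate removal rate is 2090 × 2917/1000 = 6097 kg bCOD/d.
So the net sludge growth is P_X = 0.1301 × 6097 = 793.5 kg VSS/d.

P_X ≈ 794 kg VSS/d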